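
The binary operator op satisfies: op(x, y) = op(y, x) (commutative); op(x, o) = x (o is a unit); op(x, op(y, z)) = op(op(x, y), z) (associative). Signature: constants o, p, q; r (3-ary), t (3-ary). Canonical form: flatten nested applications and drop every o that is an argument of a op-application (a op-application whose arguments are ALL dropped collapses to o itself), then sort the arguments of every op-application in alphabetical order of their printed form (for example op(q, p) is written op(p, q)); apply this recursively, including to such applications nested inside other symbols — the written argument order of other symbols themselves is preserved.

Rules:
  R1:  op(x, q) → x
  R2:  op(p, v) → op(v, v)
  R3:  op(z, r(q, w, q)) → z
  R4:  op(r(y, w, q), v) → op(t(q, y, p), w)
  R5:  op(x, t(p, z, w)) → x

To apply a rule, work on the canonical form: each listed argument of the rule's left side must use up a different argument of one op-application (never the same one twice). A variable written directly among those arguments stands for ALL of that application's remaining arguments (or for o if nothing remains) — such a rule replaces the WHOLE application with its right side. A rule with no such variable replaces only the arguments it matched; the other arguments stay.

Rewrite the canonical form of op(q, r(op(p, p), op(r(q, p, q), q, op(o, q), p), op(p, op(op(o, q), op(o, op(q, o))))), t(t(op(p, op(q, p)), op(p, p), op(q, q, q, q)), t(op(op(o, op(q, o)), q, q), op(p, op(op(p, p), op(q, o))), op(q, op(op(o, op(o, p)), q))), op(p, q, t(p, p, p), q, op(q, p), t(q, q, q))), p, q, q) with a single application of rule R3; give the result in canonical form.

Answer: op(p, q, q, q, r(op(p, p), op(p, q, q), op(p, q, q)), t(t(op(p, p, q), op(p, p), op(q, q, q, q)), t(op(q, q, q), op(p, p, p, q), op(p, q, q)), op(p, p, q, q, q, t(p, p, p), t(q, q, q))))

Derivation:
Canonical form:  op(p, q, q, q, r(op(p, p), op(p, q, q, r(q, p, q)), op(p, q, q)), t(t(op(p, p, q), op(p, p), op(q, q, q, q)), t(op(q, q, q), op(p, p, p, q), op(p, q, q)), op(p, p, q, q, q, t(p, p, p), t(q, q, q))))
Match R3:  consume r(q, p, q);  w := p, z := op(p, q, q)
Every leftover argument binds to the variable; the entire application is replaced.
New term:  op(p, q, q, q, r(op(p, p), op(p, q, q), op(p, q, q)), t(t(op(p, p, q), op(p, p), op(q, q, q, q)), t(op(q, q, q), op(p, p, p, q), op(p, q, q)), op(p, p, q, q, q, t(p, p, p), t(q, q, q))))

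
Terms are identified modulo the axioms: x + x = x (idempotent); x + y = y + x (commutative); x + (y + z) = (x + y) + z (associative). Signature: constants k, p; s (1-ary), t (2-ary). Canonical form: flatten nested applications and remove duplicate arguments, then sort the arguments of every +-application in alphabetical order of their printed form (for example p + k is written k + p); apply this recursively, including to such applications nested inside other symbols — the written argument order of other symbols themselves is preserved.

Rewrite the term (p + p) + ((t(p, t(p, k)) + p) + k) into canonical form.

Answer: k + p + t(p, t(p, k))

Derivation:
Merge nested applications:  p + p + t(p, t(p, k)) + p + k
Idempotence:  drop duplicate p, p
Order the arguments:  k + p + t(p, t(p, k))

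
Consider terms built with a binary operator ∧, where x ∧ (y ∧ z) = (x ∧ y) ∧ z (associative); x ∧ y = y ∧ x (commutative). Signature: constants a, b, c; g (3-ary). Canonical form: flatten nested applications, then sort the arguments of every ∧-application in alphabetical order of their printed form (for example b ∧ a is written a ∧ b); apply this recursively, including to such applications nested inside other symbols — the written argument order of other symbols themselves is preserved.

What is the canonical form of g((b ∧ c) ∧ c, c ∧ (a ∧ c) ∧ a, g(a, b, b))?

Answer: g(b ∧ c ∧ c, a ∧ a ∧ c ∧ c, g(a, b, b))

Derivation:
Focus inside:  c ∧ (a ∧ c) ∧ a
Flatten:  c ∧ a ∧ c ∧ a
Sort arguments:  a ∧ a ∧ c ∧ c
Reassemble:  g(b ∧ c ∧ c, a ∧ a ∧ c ∧ c, g(a, b, b))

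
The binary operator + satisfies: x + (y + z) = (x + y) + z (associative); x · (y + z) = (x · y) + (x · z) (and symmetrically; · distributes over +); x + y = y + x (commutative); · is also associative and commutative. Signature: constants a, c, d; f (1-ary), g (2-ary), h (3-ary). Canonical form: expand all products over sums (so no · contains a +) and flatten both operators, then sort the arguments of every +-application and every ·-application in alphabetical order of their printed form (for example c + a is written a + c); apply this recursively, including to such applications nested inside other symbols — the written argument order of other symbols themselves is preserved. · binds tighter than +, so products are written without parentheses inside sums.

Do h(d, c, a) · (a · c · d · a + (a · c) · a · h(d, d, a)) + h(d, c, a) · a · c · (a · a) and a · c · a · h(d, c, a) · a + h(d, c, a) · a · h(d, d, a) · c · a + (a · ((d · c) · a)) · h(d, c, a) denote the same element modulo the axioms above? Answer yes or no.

Answer: yes — both canonical forms are a · a · a · c · h(d, c, a) + a · a · c · d · h(d, c, a) + a · a · c · h(d, c, a) · h(d, d, a)

Derivation:
Left:  h(d, c, a) · (a · c · d · a + (a · c) · a · h(d, d, a)) + h(d, c, a) · a · c · (a · a)
  Expand:  a · a · c · d · h(d, c, a) + a · a · c · h(d, c, a) · h(d, d, a) + a · a · a · c · h(d, c, a)
  Order the arguments:  a · a · a · c · h(d, c, a) + a · a · c · d · h(d, c, a) + a · a · c · h(d, c, a) · h(d, d, a)
Right:  a · c · a · h(d, c, a) · a + h(d, c, a) · a · h(d, d, a) · c · a + (a · ((d · c) · a)) · h(d, c, a)
  Flatten:  a · a · a · c · h(d, c, a) + a · a · c · h(d, c, a) · h(d, d, a) + a · a · c · d · h(d, c, a)
  Sort arguments:  a · a · a · c · h(d, c, a) + a · a · c · d · h(d, c, a) + a · a · c · h(d, c, a) · h(d, d, a)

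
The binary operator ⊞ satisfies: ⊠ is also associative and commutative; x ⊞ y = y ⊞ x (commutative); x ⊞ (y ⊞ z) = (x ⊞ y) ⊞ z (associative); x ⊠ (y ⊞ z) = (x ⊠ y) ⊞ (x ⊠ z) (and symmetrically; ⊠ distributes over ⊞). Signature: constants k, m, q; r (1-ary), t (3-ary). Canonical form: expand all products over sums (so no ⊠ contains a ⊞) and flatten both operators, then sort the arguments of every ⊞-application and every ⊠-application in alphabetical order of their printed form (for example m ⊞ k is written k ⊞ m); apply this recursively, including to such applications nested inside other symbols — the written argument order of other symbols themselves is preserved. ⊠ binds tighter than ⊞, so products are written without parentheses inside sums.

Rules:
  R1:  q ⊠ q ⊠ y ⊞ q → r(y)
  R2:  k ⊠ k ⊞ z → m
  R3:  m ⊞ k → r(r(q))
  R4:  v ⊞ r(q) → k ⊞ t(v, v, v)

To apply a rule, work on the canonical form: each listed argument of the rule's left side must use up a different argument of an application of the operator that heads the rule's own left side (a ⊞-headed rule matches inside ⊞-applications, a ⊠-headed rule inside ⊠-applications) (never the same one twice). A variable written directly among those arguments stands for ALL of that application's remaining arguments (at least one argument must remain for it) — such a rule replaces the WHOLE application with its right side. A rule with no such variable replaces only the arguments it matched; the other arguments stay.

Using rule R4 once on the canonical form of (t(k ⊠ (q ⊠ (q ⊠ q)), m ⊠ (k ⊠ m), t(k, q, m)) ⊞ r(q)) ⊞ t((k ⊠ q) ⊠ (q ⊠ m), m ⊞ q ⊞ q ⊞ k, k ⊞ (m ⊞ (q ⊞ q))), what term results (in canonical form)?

Answer: k ⊞ t(t(k ⊠ m ⊠ q ⊠ q, k ⊞ m ⊞ q ⊞ q, k ⊞ m ⊞ q ⊞ q) ⊞ t(k ⊠ q ⊠ q ⊠ q, k ⊠ m ⊠ m, t(k, q, m)), t(k ⊠ m ⊠ q ⊠ q, k ⊞ m ⊞ q ⊞ q, k ⊞ m ⊞ q ⊞ q) ⊞ t(k ⊠ q ⊠ q ⊠ q, k ⊠ m ⊠ m, t(k, q, m)), t(k ⊠ m ⊠ q ⊠ q, k ⊞ m ⊞ q ⊞ q, k ⊞ m ⊞ q ⊞ q) ⊞ t(k ⊠ q ⊠ q ⊠ q, k ⊠ m ⊠ m, t(k, q, m)))

Derivation:
Canonical form:  r(q) ⊞ t(k ⊠ m ⊠ q ⊠ q, k ⊞ m ⊞ q ⊞ q, k ⊞ m ⊞ q ⊞ q) ⊞ t(k ⊠ q ⊠ q ⊠ q, k ⊠ m ⊠ m, t(k, q, m))
Apply R4:  consuming r(q);  v := t(k ⊠ m ⊠ q ⊠ q, k ⊞ m ⊞ q ⊞ q, k ⊞ m ⊞ q ⊞ q) ⊞ t(k ⊠ q ⊠ q ⊠ q, k ⊠ m ⊠ m, t(k, q, m))
Every leftover argument binds to the variable; the entire application is replaced.
Result:  k ⊞ t(t(k ⊠ m ⊠ q ⊠ q, k ⊞ m ⊞ q ⊞ q, k ⊞ m ⊞ q ⊞ q) ⊞ t(k ⊠ q ⊠ q ⊠ q, k ⊠ m ⊠ m, t(k, q, m)), t(k ⊠ m ⊠ q ⊠ q, k ⊞ m ⊞ q ⊞ q, k ⊞ m ⊞ q ⊞ q) ⊞ t(k ⊠ q ⊠ q ⊠ q, k ⊠ m ⊠ m, t(k, q, m)), t(k ⊠ m ⊠ q ⊠ q, k ⊞ m ⊞ q ⊞ q, k ⊞ m ⊞ q ⊞ q) ⊞ t(k ⊠ q ⊠ q ⊠ q, k ⊠ m ⊠ m, t(k, q, m)))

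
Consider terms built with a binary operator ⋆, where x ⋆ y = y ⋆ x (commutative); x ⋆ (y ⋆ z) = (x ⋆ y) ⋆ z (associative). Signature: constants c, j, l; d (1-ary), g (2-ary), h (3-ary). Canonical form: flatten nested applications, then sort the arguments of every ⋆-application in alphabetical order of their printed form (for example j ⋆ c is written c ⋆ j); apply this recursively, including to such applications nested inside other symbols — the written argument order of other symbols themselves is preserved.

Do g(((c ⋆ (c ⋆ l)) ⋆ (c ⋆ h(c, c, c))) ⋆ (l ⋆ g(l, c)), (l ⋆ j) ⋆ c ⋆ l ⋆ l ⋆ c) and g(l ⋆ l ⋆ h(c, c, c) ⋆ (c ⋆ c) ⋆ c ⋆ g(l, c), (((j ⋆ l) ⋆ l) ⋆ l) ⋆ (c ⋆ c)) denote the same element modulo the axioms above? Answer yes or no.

Answer: yes — both canonical forms are g(c ⋆ c ⋆ c ⋆ g(l, c) ⋆ h(c, c, c) ⋆ l ⋆ l, c ⋆ c ⋆ j ⋆ l ⋆ l ⋆ l)

Derivation:
Left:  g(((c ⋆ (c ⋆ l)) ⋆ (c ⋆ h(c, c, c))) ⋆ (l ⋆ g(l, c)), (l ⋆ j) ⋆ c ⋆ l ⋆ l ⋆ c)
  Focus inside:  ((c ⋆ (c ⋆ l)) ⋆ (c ⋆ h(c, c, c))) ⋆ (l ⋆ g(l, c))
  Merge nested applications:  c ⋆ c ⋆ l ⋆ c ⋆ h(c, c, c) ⋆ l ⋆ g(l, c)
  Sort:  c ⋆ c ⋆ c ⋆ g(l, c) ⋆ h(c, c, c) ⋆ l ⋆ l
  Put back:  g(c ⋆ c ⋆ c ⋆ g(l, c) ⋆ h(c, c, c) ⋆ l ⋆ l, c ⋆ c ⋆ j ⋆ l ⋆ l ⋆ l)
Right:  g(l ⋆ l ⋆ h(c, c, c) ⋆ (c ⋆ c) ⋆ c ⋆ g(l, c), (((j ⋆ l) ⋆ l) ⋆ l) ⋆ (c ⋆ c))
  Work inside:  l ⋆ l ⋆ h(c, c, c) ⋆ (c ⋆ c) ⋆ c ⋆ g(l, c)
  Un-nest:  l ⋆ l ⋆ h(c, c, c) ⋆ c ⋆ c ⋆ c ⋆ g(l, c)
  Sort:  c ⋆ c ⋆ c ⋆ g(l, c) ⋆ h(c, c, c) ⋆ l ⋆ l
  Put back:  g(c ⋆ c ⋆ c ⋆ g(l, c) ⋆ h(c, c, c) ⋆ l ⋆ l, c ⋆ c ⋆ j ⋆ l ⋆ l ⋆ l)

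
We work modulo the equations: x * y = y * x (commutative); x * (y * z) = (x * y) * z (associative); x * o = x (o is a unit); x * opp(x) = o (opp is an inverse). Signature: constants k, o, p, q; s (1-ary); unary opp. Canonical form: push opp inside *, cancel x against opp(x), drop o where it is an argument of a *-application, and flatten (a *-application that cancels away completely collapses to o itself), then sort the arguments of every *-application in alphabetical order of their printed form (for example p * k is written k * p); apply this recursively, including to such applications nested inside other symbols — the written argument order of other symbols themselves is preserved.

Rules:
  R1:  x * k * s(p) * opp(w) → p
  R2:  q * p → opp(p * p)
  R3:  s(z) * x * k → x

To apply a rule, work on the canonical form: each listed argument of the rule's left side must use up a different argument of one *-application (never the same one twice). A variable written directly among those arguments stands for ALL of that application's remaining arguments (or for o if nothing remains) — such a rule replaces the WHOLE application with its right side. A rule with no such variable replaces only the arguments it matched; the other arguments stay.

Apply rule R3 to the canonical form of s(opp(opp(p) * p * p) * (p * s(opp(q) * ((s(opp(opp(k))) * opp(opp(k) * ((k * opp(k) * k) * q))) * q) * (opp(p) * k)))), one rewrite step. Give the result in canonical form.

Canonical form:  s(s(k * opp(p) * opp(q) * s(k)))
Match R3:  consume k, s(k);  x := opp(p) * opp(q), z := k
The extension variable absorbs all remaining arguments, so the whole application is rewritten.
New term:  s(s(opp(p) * opp(q)))

Answer: s(s(opp(p) * opp(q)))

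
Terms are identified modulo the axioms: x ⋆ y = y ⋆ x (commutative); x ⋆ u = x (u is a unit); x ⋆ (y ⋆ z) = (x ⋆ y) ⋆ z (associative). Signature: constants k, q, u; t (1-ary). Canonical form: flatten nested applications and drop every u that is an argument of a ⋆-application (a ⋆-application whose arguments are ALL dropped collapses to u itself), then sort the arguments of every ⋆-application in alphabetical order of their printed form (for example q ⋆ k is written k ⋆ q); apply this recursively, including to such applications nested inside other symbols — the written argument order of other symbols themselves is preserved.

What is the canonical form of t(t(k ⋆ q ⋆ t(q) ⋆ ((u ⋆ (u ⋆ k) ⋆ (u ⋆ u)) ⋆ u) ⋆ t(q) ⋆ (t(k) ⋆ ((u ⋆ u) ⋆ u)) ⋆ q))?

Work inside:  k ⋆ q ⋆ t(q) ⋆ ((u ⋆ (u ⋆ k) ⋆ (u ⋆ u)) ⋆ u) ⋆ t(q) ⋆ (t(k) ⋆ ((u ⋆ u) ⋆ u)) ⋆ q
Merge nested applications:  k ⋆ q ⋆ t(q) ⋆ u ⋆ u ⋆ k ⋆ u ⋆ u ⋆ u ⋆ t(q) ⋆ t(k) ⋆ u ⋆ u ⋆ u ⋆ q
Units out:  drop u (×8)
Order the arguments:  k ⋆ k ⋆ q ⋆ q ⋆ t(k) ⋆ t(q) ⋆ t(q)
Rebuild:  t(t(k ⋆ k ⋆ q ⋆ q ⋆ t(k) ⋆ t(q) ⋆ t(q)))

Answer: t(t(k ⋆ k ⋆ q ⋆ q ⋆ t(k) ⋆ t(q) ⋆ t(q)))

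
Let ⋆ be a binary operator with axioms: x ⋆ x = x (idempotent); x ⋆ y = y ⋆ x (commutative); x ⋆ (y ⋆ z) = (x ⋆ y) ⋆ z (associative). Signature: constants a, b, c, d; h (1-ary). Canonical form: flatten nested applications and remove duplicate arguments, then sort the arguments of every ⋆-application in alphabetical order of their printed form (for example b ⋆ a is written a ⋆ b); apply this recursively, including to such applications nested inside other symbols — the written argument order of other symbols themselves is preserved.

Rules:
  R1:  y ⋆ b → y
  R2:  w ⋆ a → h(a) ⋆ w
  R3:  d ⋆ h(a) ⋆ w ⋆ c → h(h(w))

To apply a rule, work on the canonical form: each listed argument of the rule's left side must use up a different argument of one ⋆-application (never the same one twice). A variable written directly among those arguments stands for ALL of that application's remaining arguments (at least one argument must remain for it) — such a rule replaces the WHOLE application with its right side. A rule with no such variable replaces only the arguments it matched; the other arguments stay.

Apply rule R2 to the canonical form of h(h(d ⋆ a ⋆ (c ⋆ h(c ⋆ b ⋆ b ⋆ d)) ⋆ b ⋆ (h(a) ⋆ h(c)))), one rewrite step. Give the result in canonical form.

Answer: h(h(b ⋆ c ⋆ d ⋆ h(a) ⋆ h(b ⋆ c ⋆ d) ⋆ h(c)))

Derivation:
Canonical form:  h(h(a ⋆ b ⋆ c ⋆ d ⋆ h(a) ⋆ h(b ⋆ c ⋆ d) ⋆ h(c)))
R2 matches:  uses a;  w := b ⋆ c ⋆ d ⋆ h(a) ⋆ h(b ⋆ c ⋆ d) ⋆ h(c)
The variable takes the whole remainder — replace the entire application.
New term:  h(h(b ⋆ c ⋆ d ⋆ h(a) ⋆ h(b ⋆ c ⋆ d) ⋆ h(c)))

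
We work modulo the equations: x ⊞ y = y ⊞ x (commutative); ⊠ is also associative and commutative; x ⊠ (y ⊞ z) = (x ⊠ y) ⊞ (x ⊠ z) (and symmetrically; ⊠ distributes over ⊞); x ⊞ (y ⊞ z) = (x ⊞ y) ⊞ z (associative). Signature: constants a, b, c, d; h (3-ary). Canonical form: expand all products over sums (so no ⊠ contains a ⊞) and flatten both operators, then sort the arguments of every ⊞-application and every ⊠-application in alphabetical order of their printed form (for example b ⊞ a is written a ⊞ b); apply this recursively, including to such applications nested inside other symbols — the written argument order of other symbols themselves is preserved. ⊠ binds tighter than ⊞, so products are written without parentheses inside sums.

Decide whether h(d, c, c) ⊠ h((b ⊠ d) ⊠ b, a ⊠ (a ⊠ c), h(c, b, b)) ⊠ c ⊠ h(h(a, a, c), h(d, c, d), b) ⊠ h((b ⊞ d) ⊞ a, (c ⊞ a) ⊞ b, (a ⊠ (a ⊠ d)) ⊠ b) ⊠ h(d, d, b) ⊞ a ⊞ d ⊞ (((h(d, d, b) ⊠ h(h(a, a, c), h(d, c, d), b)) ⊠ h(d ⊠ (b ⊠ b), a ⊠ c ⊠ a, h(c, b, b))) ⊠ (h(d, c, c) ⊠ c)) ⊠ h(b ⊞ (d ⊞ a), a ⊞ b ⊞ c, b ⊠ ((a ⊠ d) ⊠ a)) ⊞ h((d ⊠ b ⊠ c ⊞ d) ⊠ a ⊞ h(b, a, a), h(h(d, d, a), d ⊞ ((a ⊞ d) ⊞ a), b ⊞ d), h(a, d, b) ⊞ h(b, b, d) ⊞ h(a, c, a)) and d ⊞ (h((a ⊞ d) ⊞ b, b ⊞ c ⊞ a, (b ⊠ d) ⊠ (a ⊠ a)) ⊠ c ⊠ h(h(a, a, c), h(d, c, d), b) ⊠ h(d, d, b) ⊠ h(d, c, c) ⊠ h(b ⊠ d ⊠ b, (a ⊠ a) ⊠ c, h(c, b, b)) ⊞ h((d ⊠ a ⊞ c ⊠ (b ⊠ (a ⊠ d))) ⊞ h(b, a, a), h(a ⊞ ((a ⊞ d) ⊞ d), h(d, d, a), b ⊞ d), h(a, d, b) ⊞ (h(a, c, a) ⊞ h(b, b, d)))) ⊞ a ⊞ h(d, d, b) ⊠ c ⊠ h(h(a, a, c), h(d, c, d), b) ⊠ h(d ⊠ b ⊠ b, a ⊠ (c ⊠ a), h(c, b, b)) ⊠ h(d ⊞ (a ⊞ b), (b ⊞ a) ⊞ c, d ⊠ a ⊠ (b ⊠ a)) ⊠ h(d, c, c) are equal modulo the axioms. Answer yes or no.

Answer: no — a ⊞ c ⊠ h(a ⊞ b ⊞ d, a ⊞ b ⊞ c, a ⊠ a ⊠ b ⊠ d) ⊠ h(b ⊠ b ⊠ d, a ⊠ a ⊠ c, h(c, b, b)) ⊠ h(d, c, c) ⊠ h(d, d, b) ⊠ h(h(a, a, c), h(d, c, d), b) ⊞ c ⊠ h(a ⊞ b ⊞ d, a ⊞ b ⊞ c, a ⊠ a ⊠ b ⊠ d) ⊠ h(b ⊠ b ⊠ d, a ⊠ a ⊠ c, h(c, b, b)) ⊠ h(d, c, c) ⊠ h(d, d, b) ⊠ h(h(a, a, c), h(d, c, d), b) ⊞ d ⊞ h(a ⊠ b ⊠ c ⊠ d ⊞ a ⊠ d ⊞ h(b, a, a), h(h(d, d, a), a ⊞ a ⊞ d ⊞ d, b ⊞ d), h(a, c, a) ⊞ h(a, d, b) ⊞ h(b, b, d)) vs a ⊞ c ⊠ h(a ⊞ b ⊞ d, a ⊞ b ⊞ c, a ⊠ a ⊠ b ⊠ d) ⊠ h(b ⊠ b ⊠ d, a ⊠ a ⊠ c, h(c, b, b)) ⊠ h(d, c, c) ⊠ h(d, d, b) ⊠ h(h(a, a, c), h(d, c, d), b) ⊞ c ⊠ h(a ⊞ b ⊞ d, a ⊞ b ⊞ c, a ⊠ a ⊠ b ⊠ d) ⊠ h(b ⊠ b ⊠ d, a ⊠ a ⊠ c, h(c, b, b)) ⊠ h(d, c, c) ⊠ h(d, d, b) ⊠ h(h(a, a, c), h(d, c, d), b) ⊞ d ⊞ h(a ⊠ b ⊠ c ⊠ d ⊞ a ⊠ d ⊞ h(b, a, a), h(a ⊞ a ⊞ d ⊞ d, h(d, d, a), b ⊞ d), h(a, c, a) ⊞ h(a, d, b) ⊞ h(b, b, d))

Derivation:
Left:  h(d, c, c) ⊠ h((b ⊠ d) ⊠ b, a ⊠ (a ⊠ c), h(c, b, b)) ⊠ c ⊠ h(h(a, a, c), h(d, c, d), b) ⊠ h((b ⊞ d) ⊞ a, (c ⊞ a) ⊞ b, (a ⊠ (a ⊠ d)) ⊠ b) ⊠ h(d, d, b) ⊞ a ⊞ d ⊞ (((h(d, d, b) ⊠ h(h(a, a, c), h(d, c, d), b)) ⊠ h(d ⊠ (b ⊠ b), a ⊠ c ⊠ a, h(c, b, b))) ⊠ (h(d, c, c) ⊠ c)) ⊠ h(b ⊞ (d ⊞ a), a ⊞ b ⊞ c, b ⊠ ((a ⊠ d) ⊠ a)) ⊞ h((d ⊠ b ⊠ c ⊞ d) ⊠ a ⊞ h(b, a, a), h(h(d, d, a), d ⊞ ((a ⊞ d) ⊞ a), b ⊞ d), h(a, d, b) ⊞ h(b, b, d) ⊞ h(a, c, a))
  Distribute:  c ⊠ h(a ⊞ b ⊞ d, a ⊞ b ⊞ c, a ⊠ a ⊠ b ⊠ d) ⊠ h(b ⊠ b ⊠ d, a ⊠ a ⊠ c, h(c, b, b)) ⊠ h(d, c, c) ⊠ h(d, d, b) ⊠ h(h(a, a, c), h(d, c, d), b) ⊞ a ⊞ d ⊞ c ⊠ h(a ⊞ b ⊞ d, a ⊞ b ⊞ c, a ⊠ a ⊠ b ⊠ d) ⊠ h(b ⊠ b ⊠ d, a ⊠ a ⊠ c, h(c, b, b)) ⊠ h(d, c, c) ⊠ h(d, d, b) ⊠ h(h(a, a, c), h(d, c, d), b) ⊞ h(a ⊠ b ⊠ c ⊠ d ⊞ a ⊠ d ⊞ h(b, a, a), h(h(d, d, a), a ⊞ a ⊞ d ⊞ d, b ⊞ d), h(a, c, a) ⊞ h(a, d, b) ⊞ h(b, b, d))
  Sort arguments:  a ⊞ c ⊠ h(a ⊞ b ⊞ d, a ⊞ b ⊞ c, a ⊠ a ⊠ b ⊠ d) ⊠ h(b ⊠ b ⊠ d, a ⊠ a ⊠ c, h(c, b, b)) ⊠ h(d, c, c) ⊠ h(d, d, b) ⊠ h(h(a, a, c), h(d, c, d), b) ⊞ c ⊠ h(a ⊞ b ⊞ d, a ⊞ b ⊞ c, a ⊠ a ⊠ b ⊠ d) ⊠ h(b ⊠ b ⊠ d, a ⊠ a ⊠ c, h(c, b, b)) ⊠ h(d, c, c) ⊠ h(d, d, b) ⊠ h(h(a, a, c), h(d, c, d), b) ⊞ d ⊞ h(a ⊠ b ⊠ c ⊠ d ⊞ a ⊠ d ⊞ h(b, a, a), h(h(d, d, a), a ⊞ a ⊞ d ⊞ d, b ⊞ d), h(a, c, a) ⊞ h(a, d, b) ⊞ h(b, b, d))
Right:  d ⊞ (h((a ⊞ d) ⊞ b, b ⊞ c ⊞ a, (b ⊠ d) ⊠ (a ⊠ a)) ⊠ c ⊠ h(h(a, a, c), h(d, c, d), b) ⊠ h(d, d, b) ⊠ h(d, c, c) ⊠ h(b ⊠ d ⊠ b, (a ⊠ a) ⊠ c, h(c, b, b)) ⊞ h((d ⊠ a ⊞ c ⊠ (b ⊠ (a ⊠ d))) ⊞ h(b, a, a), h(a ⊞ ((a ⊞ d) ⊞ d), h(d, d, a), b ⊞ d), h(a, d, b) ⊞ (h(a, c, a) ⊞ h(b, b, d)))) ⊞ a ⊞ h(d, d, b) ⊠ c ⊠ h(h(a, a, c), h(d, c, d), b) ⊠ h(d ⊠ b ⊠ b, a ⊠ (c ⊠ a), h(c, b, b)) ⊠ h(d ⊞ (a ⊞ b), (b ⊞ a) ⊞ c, d ⊠ a ⊠ (b ⊠ a)) ⊠ h(d, c, c)
  Un-nest:  d ⊞ c ⊠ h(a ⊞ b ⊞ d, a ⊞ b ⊞ c, a ⊠ a ⊠ b ⊠ d) ⊠ h(b ⊠ b ⊠ d, a ⊠ a ⊠ c, h(c, b, b)) ⊠ h(d, c, c) ⊠ h(d, d, b) ⊠ h(h(a, a, c), h(d, c, d), b) ⊞ h(a ⊠ b ⊠ c ⊠ d ⊞ a ⊠ d ⊞ h(b, a, a), h(a ⊞ a ⊞ d ⊞ d, h(d, d, a), b ⊞ d), h(a, c, a) ⊞ h(a, d, b) ⊞ h(b, b, d)) ⊞ a ⊞ c ⊠ h(a ⊞ b ⊞ d, a ⊞ b ⊞ c, a ⊠ a ⊠ b ⊠ d) ⊠ h(b ⊠ b ⊠ d, a ⊠ a ⊠ c, h(c, b, b)) ⊠ h(d, c, c) ⊠ h(d, d, b) ⊠ h(h(a, a, c), h(d, c, d), b)
  Order the arguments:  a ⊞ c ⊠ h(a ⊞ b ⊞ d, a ⊞ b ⊞ c, a ⊠ a ⊠ b ⊠ d) ⊠ h(b ⊠ b ⊠ d, a ⊠ a ⊠ c, h(c, b, b)) ⊠ h(d, c, c) ⊠ h(d, d, b) ⊠ h(h(a, a, c), h(d, c, d), b) ⊞ c ⊠ h(a ⊞ b ⊞ d, a ⊞ b ⊞ c, a ⊠ a ⊠ b ⊠ d) ⊠ h(b ⊠ b ⊠ d, a ⊠ a ⊠ c, h(c, b, b)) ⊠ h(d, c, c) ⊠ h(d, d, b) ⊠ h(h(a, a, c), h(d, c, d), b) ⊞ d ⊞ h(a ⊠ b ⊠ c ⊠ d ⊞ a ⊠ d ⊞ h(b, a, a), h(a ⊞ a ⊞ d ⊞ d, h(d, d, a), b ⊞ d), h(a, c, a) ⊞ h(a, d, b) ⊞ h(b, b, d))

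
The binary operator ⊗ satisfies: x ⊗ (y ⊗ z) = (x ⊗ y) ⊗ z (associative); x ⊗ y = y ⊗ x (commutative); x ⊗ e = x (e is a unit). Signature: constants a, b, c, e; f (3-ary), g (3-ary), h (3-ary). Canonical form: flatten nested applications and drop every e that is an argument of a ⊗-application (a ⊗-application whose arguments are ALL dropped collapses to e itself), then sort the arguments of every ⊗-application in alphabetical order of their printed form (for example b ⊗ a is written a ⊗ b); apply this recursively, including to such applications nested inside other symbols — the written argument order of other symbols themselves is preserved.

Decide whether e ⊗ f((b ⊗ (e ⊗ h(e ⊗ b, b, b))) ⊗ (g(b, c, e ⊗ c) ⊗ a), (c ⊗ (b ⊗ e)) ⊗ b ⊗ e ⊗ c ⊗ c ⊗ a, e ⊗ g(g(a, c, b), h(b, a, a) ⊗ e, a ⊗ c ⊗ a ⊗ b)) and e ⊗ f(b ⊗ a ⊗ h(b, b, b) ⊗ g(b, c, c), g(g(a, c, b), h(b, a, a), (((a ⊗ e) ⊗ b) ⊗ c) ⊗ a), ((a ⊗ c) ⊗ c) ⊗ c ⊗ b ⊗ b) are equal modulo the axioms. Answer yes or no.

Answer: no — f(a ⊗ b ⊗ g(b, c, c) ⊗ h(b, b, b), a ⊗ b ⊗ b ⊗ c ⊗ c ⊗ c, g(g(a, c, b), h(b, a, a), a ⊗ a ⊗ b ⊗ c)) vs f(a ⊗ b ⊗ g(b, c, c) ⊗ h(b, b, b), g(g(a, c, b), h(b, a, a), a ⊗ a ⊗ b ⊗ c), a ⊗ b ⊗ b ⊗ c ⊗ c ⊗ c)

Derivation:
Left:  e ⊗ f((b ⊗ (e ⊗ h(e ⊗ b, b, b))) ⊗ (g(b, c, e ⊗ c) ⊗ a), (c ⊗ (b ⊗ e)) ⊗ b ⊗ e ⊗ c ⊗ c ⊗ a, e ⊗ g(g(a, c, b), h(b, a, a) ⊗ e, a ⊗ c ⊗ a ⊗ b))
  Inside:  f((b ⊗ (e ⊗ h(e ⊗ b, b, b))) ⊗ (g(b, c, e ⊗ c) ⊗ a), (c ⊗ (b ⊗ e)) ⊗ b ⊗ e ⊗ c ⊗ c ⊗ a, e ⊗ g(g(a, c, b), h(b, a, a) ⊗ e, a ⊗ c ⊗ a ⊗ b))  →  f(a ⊗ b ⊗ g(b, c, c) ⊗ h(b, b, b), a ⊗ b ⊗ b ⊗ c ⊗ c ⊗ c, g(g(a, c, b), h(b, a, a), a ⊗ a ⊗ b ⊗ c))
  Units out:  drop e
  Sort arguments:  f(a ⊗ b ⊗ g(b, c, c) ⊗ h(b, b, b), a ⊗ b ⊗ b ⊗ c ⊗ c ⊗ c, g(g(a, c, b), h(b, a, a), a ⊗ a ⊗ b ⊗ c))
Right:  e ⊗ f(b ⊗ a ⊗ h(b, b, b) ⊗ g(b, c, c), g(g(a, c, b), h(b, a, a), (((a ⊗ e) ⊗ b) ⊗ c) ⊗ a), ((a ⊗ c) ⊗ c) ⊗ c ⊗ b ⊗ b)
  Canonicalize subterm:  f(b ⊗ a ⊗ h(b, b, b) ⊗ g(b, c, c), g(g(a, c, b), h(b, a, a), (((a ⊗ e) ⊗ b) ⊗ c) ⊗ a), ((a ⊗ c) ⊗ c) ⊗ c ⊗ b ⊗ b)  →  f(a ⊗ b ⊗ g(b, c, c) ⊗ h(b, b, b), g(g(a, c, b), h(b, a, a), a ⊗ a ⊗ b ⊗ c), a ⊗ b ⊗ b ⊗ c ⊗ c ⊗ c)
  Drop the unit:  drop e
  Sort:  f(a ⊗ b ⊗ g(b, c, c) ⊗ h(b, b, b), g(g(a, c, b), h(b, a, a), a ⊗ a ⊗ b ⊗ c), a ⊗ b ⊗ b ⊗ c ⊗ c ⊗ c)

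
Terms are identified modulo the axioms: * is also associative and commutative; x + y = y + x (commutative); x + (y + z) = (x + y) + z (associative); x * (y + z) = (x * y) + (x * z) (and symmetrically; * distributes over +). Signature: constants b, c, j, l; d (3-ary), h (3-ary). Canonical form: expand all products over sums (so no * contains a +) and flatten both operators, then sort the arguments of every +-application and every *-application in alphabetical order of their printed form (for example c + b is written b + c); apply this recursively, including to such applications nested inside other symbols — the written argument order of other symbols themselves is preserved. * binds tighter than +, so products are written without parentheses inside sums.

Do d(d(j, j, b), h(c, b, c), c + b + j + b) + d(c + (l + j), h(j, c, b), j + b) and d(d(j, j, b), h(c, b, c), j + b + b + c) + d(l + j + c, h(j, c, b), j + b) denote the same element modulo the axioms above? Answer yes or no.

Answer: yes — both canonical forms are d(c + j + l, h(j, c, b), b + j) + d(d(j, j, b), h(c, b, c), b + b + c + j)

Derivation:
Left:  d(d(j, j, b), h(c, b, c), c + b + j + b) + d(c + (l + j), h(j, c, b), j + b)
  Merge nested applications:  d(d(j, j, b), h(c, b, c), b + b + c + j) + d(c + j + l, h(j, c, b), b + j)
  Sort:  d(c + j + l, h(j, c, b), b + j) + d(d(j, j, b), h(c, b, c), b + b + c + j)
Right:  d(d(j, j, b), h(c, b, c), j + b + b + c) + d(l + j + c, h(j, c, b), j + b)
  Flatten:  d(d(j, j, b), h(c, b, c), b + b + c + j) + d(c + j + l, h(j, c, b), b + j)
  Order the arguments:  d(c + j + l, h(j, c, b), b + j) + d(d(j, j, b), h(c, b, c), b + b + c + j)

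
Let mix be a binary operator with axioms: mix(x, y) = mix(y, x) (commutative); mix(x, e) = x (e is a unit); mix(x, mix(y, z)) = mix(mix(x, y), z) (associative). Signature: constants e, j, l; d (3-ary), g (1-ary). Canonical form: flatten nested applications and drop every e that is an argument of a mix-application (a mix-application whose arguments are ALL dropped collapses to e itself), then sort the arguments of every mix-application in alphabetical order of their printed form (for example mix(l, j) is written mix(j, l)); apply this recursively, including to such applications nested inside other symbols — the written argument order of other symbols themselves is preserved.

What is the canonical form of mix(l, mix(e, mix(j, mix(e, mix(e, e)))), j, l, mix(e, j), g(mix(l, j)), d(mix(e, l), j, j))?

Answer: mix(d(l, j, j), g(mix(j, l)), j, j, j, l, l)

Derivation:
Un-nest:  mix(l, e, j, e, e, e, j, l, e, j, g(mix(l, j)), d(mix(e, l), j, j))
Simplify inside:  g(mix(l, j))  →  g(mix(j, l))
Simplify inside:  d(mix(e, l), j, j)  →  d(l, j, j)
Unit:  drop e (×5)
Order the arguments:  mix(d(l, j, j), g(mix(j, l)), j, j, j, l, l)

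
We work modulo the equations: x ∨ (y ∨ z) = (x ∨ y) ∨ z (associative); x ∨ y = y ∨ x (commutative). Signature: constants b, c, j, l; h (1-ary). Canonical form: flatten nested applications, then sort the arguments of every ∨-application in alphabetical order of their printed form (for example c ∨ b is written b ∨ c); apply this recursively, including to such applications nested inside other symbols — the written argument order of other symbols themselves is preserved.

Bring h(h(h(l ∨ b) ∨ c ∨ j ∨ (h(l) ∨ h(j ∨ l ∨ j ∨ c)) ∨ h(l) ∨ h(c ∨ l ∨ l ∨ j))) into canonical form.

Descend into:  h(l ∨ b) ∨ c ∨ j ∨ (h(l) ∨ h(j ∨ l ∨ j ∨ c)) ∨ h(l) ∨ h(c ∨ l ∨ l ∨ j)
Merge nested applications:  h(l ∨ b) ∨ c ∨ j ∨ h(l) ∨ h(j ∨ l ∨ j ∨ c) ∨ h(l) ∨ h(c ∨ l ∨ l ∨ j)
Inside:  h(l ∨ b)  →  h(b ∨ l)
Inside:  h(j ∨ l ∨ j ∨ c)  →  h(c ∨ j ∨ j ∨ l)
Canonicalize subterm:  h(c ∨ l ∨ l ∨ j)  →  h(c ∨ j ∨ l ∨ l)
Sort arguments:  c ∨ h(b ∨ l) ∨ h(c ∨ j ∨ j ∨ l) ∨ h(c ∨ j ∨ l ∨ l) ∨ h(l) ∨ h(l) ∨ j
Put back:  h(h(c ∨ h(b ∨ l) ∨ h(c ∨ j ∨ j ∨ l) ∨ h(c ∨ j ∨ l ∨ l) ∨ h(l) ∨ h(l) ∨ j))

Answer: h(h(c ∨ h(b ∨ l) ∨ h(c ∨ j ∨ j ∨ l) ∨ h(c ∨ j ∨ l ∨ l) ∨ h(l) ∨ h(l) ∨ j))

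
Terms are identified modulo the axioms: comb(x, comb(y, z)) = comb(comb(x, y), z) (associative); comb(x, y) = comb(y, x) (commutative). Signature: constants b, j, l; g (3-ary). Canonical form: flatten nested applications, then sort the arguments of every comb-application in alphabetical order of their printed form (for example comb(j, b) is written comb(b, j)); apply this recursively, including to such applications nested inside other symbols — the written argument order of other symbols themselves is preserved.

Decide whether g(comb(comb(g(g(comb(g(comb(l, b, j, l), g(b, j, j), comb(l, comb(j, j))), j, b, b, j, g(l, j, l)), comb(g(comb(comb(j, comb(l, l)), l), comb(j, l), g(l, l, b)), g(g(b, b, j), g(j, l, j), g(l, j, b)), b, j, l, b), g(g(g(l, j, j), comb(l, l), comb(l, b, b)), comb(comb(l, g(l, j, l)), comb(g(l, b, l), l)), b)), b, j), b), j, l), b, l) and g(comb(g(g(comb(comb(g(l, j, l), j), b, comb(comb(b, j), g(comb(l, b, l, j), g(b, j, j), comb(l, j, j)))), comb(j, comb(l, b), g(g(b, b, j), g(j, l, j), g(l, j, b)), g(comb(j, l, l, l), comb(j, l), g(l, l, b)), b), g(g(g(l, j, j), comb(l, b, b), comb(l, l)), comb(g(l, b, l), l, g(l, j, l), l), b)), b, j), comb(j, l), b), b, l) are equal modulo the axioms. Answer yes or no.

Left:  g(comb(comb(g(g(comb(g(comb(l, b, j, l), g(b, j, j), comb(l, comb(j, j))), j, b, b, j, g(l, j, l)), comb(g(comb(comb(j, comb(l, l)), l), comb(j, l), g(l, l, b)), g(g(b, b, j), g(j, l, j), g(l, j, b)), b, j, l, b), g(g(g(l, j, j), comb(l, l), comb(l, b, b)), comb(comb(l, g(l, j, l)), comb(g(l, b, l), l)), b)), b, j), b), j, l), b, l)
  Work inside:  comb(comb(g(g(comb(g(comb(l, b, j, l), g(b, j, j), comb(l, comb(j, j))), j, b, b, j, g(l, j, l)), comb(g(comb(comb(j, comb(l, l)), l), comb(j, l), g(l, l, b)), g(g(b, b, j), g(j, l, j), g(l, j, b)), b, j, l, b), g(g(g(l, j, j), comb(l, l), comb(l, b, b)), comb(comb(l, g(l, j, l)), comb(g(l, b, l), l)), b)), b, j), b), j, l)
  Flatten:  comb(g(g(comb(g(comb(l, b, j, l), g(b, j, j), comb(l, comb(j, j))), j, b, b, j, g(l, j, l)), comb(g(comb(comb(j, comb(l, l)), l), comb(j, l), g(l, l, b)), g(g(b, b, j), g(j, l, j), g(l, j, b)), b, j, l, b), g(g(g(l, j, j), comb(l, l), comb(l, b, b)), comb(comb(l, g(l, j, l)), comb(g(l, b, l), l)), b)), b, j), b, j, l)
  Inside:  g(g(comb(g(comb(l, b, j, l), g(b, j, j), comb(l, comb(j, j))), j, b, b, j, g(l, j, l)), comb(g(comb(comb(j, comb(l, l)), l), comb(j, l), g(l, l, b)), g(g(b, b, j), g(j, l, j), g(l, j, b)), b, j, l, b), g(g(g(l, j, j), comb(l, l), comb(l, b, b)), comb(comb(l, g(l, j, l)), comb(g(l, b, l), l)), b)), b, j)  →  g(g(comb(b, b, g(comb(b, j, l, l), g(b, j, j), comb(j, j, l)), g(l, j, l), j, j), comb(b, b, g(comb(j, l, l, l), comb(j, l), g(l, l, b)), g(g(b, b, j), g(j, l, j), g(l, j, b)), j, l), g(g(g(l, j, j), comb(l, l), comb(b, b, l)), comb(g(l, b, l), g(l, j, l), l, l), b)), b, j)
  Order the arguments:  comb(b, g(g(comb(b, b, g(comb(b, j, l, l), g(b, j, j), comb(j, j, l)), g(l, j, l), j, j), comb(b, b, g(comb(j, l, l, l), comb(j, l), g(l, l, b)), g(g(b, b, j), g(j, l, j), g(l, j, b)), j, l), g(g(g(l, j, j), comb(l, l), comb(b, b, l)), comb(g(l, b, l), g(l, j, l), l, l), b)), b, j), j, l)
  Rebuild:  g(comb(b, g(g(comb(b, b, g(comb(b, j, l, l), g(b, j, j), comb(j, j, l)), g(l, j, l), j, j), comb(b, b, g(comb(j, l, l, l), comb(j, l), g(l, l, b)), g(g(b, b, j), g(j, l, j), g(l, j, b)), j, l), g(g(g(l, j, j), comb(l, l), comb(b, b, l)), comb(g(l, b, l), g(l, j, l), l, l), b)), b, j), j, l), b, l)
Right:  g(comb(g(g(comb(comb(g(l, j, l), j), b, comb(comb(b, j), g(comb(l, b, l, j), g(b, j, j), comb(l, j, j)))), comb(j, comb(l, b), g(g(b, b, j), g(j, l, j), g(l, j, b)), g(comb(j, l, l, l), comb(j, l), g(l, l, b)), b), g(g(g(l, j, j), comb(l, b, b), comb(l, l)), comb(g(l, b, l), l, g(l, j, l), l), b)), b, j), comb(j, l), b), b, l)
  Work inside:  comb(g(g(comb(comb(g(l, j, l), j), b, comb(comb(b, j), g(comb(l, b, l, j), g(b, j, j), comb(l, j, j)))), comb(j, comb(l, b), g(g(b, b, j), g(j, l, j), g(l, j, b)), g(comb(j, l, l, l), comb(j, l), g(l, l, b)), b), g(g(g(l, j, j), comb(l, b, b), comb(l, l)), comb(g(l, b, l), l, g(l, j, l), l), b)), b, j), comb(j, l), b)
  Merge nested applications:  comb(g(g(comb(comb(g(l, j, l), j), b, comb(comb(b, j), g(comb(l, b, l, j), g(b, j, j), comb(l, j, j)))), comb(j, comb(l, b), g(g(b, b, j), g(j, l, j), g(l, j, b)), g(comb(j, l, l, l), comb(j, l), g(l, l, b)), b), g(g(g(l, j, j), comb(l, b, b), comb(l, l)), comb(g(l, b, l), l, g(l, j, l), l), b)), b, j), j, l, b)
  Inside:  g(g(comb(comb(g(l, j, l), j), b, comb(comb(b, j), g(comb(l, b, l, j), g(b, j, j), comb(l, j, j)))), comb(j, comb(l, b), g(g(b, b, j), g(j, l, j), g(l, j, b)), g(comb(j, l, l, l), comb(j, l), g(l, l, b)), b), g(g(g(l, j, j), comb(l, b, b), comb(l, l)), comb(g(l, b, l), l, g(l, j, l), l), b)), b, j)  →  g(g(comb(b, b, g(comb(b, j, l, l), g(b, j, j), comb(j, j, l)), g(l, j, l), j, j), comb(b, b, g(comb(j, l, l, l), comb(j, l), g(l, l, b)), g(g(b, b, j), g(j, l, j), g(l, j, b)), j, l), g(g(g(l, j, j), comb(b, b, l), comb(l, l)), comb(g(l, b, l), g(l, j, l), l, l), b)), b, j)
  Order the arguments:  comb(b, g(g(comb(b, b, g(comb(b, j, l, l), g(b, j, j), comb(j, j, l)), g(l, j, l), j, j), comb(b, b, g(comb(j, l, l, l), comb(j, l), g(l, l, b)), g(g(b, b, j), g(j, l, j), g(l, j, b)), j, l), g(g(g(l, j, j), comb(b, b, l), comb(l, l)), comb(g(l, b, l), g(l, j, l), l, l), b)), b, j), j, l)
  Rebuild:  g(comb(b, g(g(comb(b, b, g(comb(b, j, l, l), g(b, j, j), comb(j, j, l)), g(l, j, l), j, j), comb(b, b, g(comb(j, l, l, l), comb(j, l), g(l, l, b)), g(g(b, b, j), g(j, l, j), g(l, j, b)), j, l), g(g(g(l, j, j), comb(b, b, l), comb(l, l)), comb(g(l, b, l), g(l, j, l), l, l), b)), b, j), j, l), b, l)

Answer: no — g(comb(b, g(g(comb(b, b, g(comb(b, j, l, l), g(b, j, j), comb(j, j, l)), g(l, j, l), j, j), comb(b, b, g(comb(j, l, l, l), comb(j, l), g(l, l, b)), g(g(b, b, j), g(j, l, j), g(l, j, b)), j, l), g(g(g(l, j, j), comb(l, l), comb(b, b, l)), comb(g(l, b, l), g(l, j, l), l, l), b)), b, j), j, l), b, l) vs g(comb(b, g(g(comb(b, b, g(comb(b, j, l, l), g(b, j, j), comb(j, j, l)), g(l, j, l), j, j), comb(b, b, g(comb(j, l, l, l), comb(j, l), g(l, l, b)), g(g(b, b, j), g(j, l, j), g(l, j, b)), j, l), g(g(g(l, j, j), comb(b, b, l), comb(l, l)), comb(g(l, b, l), g(l, j, l), l, l), b)), b, j), j, l), b, l)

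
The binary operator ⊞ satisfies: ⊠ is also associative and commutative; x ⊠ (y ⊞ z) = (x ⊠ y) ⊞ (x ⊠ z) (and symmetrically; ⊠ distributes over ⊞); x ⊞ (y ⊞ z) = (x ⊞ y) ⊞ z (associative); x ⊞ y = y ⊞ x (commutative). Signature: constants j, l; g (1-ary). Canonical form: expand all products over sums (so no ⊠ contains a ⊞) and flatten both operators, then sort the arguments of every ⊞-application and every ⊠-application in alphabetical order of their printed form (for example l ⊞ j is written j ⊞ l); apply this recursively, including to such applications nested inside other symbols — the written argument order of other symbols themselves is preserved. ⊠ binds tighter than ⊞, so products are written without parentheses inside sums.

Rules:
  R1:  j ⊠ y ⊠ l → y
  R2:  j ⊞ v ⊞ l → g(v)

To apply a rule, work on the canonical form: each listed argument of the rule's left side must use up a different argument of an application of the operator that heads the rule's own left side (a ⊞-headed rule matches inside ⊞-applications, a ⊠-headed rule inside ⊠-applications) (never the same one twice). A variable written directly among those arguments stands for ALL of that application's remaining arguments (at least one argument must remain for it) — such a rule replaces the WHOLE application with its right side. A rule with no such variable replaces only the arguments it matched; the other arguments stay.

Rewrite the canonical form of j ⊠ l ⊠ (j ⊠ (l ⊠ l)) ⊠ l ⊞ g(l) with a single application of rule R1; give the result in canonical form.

Answer: g(l) ⊞ j ⊠ l ⊠ l ⊠ l

Derivation:
Canonical form:  g(l) ⊞ j ⊠ j ⊠ l ⊠ l ⊠ l ⊠ l
Apply R1:  consuming j, l;  y := j ⊠ l ⊠ l ⊠ l
The extension variable absorbs all remaining arguments, so the whole application is rewritten.
Result:  g(l) ⊞ j ⊠ l ⊠ l ⊠ l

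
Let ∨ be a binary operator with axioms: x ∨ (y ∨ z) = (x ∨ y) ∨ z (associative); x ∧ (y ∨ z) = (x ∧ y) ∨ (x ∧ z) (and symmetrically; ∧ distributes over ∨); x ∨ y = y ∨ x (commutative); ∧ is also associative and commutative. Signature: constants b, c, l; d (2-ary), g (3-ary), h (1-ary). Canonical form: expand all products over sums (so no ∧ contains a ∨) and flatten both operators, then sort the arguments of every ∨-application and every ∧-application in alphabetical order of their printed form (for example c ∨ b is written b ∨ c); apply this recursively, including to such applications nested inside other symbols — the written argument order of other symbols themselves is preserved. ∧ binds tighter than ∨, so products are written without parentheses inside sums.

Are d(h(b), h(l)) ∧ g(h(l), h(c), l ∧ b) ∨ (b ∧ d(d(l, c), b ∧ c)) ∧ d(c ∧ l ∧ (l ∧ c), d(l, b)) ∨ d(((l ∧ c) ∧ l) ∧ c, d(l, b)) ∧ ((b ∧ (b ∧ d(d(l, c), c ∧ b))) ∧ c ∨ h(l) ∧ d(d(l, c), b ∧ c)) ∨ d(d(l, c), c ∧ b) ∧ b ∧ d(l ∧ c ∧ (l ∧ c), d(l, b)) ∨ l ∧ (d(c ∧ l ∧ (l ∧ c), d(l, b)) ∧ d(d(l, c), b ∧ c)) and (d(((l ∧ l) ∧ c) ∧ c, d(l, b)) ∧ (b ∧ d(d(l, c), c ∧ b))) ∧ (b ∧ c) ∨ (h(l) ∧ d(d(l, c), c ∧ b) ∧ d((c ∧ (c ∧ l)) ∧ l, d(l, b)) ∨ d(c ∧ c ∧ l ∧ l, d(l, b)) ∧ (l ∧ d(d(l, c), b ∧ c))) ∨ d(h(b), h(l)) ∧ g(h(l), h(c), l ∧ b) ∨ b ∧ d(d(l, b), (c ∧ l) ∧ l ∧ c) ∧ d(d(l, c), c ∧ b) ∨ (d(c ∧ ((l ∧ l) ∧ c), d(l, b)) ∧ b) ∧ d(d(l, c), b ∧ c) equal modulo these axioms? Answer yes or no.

Answer: no — b ∧ b ∧ c ∧ d(c ∧ c ∧ l ∧ l, d(l, b)) ∧ d(d(l, c), b ∧ c) ∨ b ∧ d(c ∧ c ∧ l ∧ l, d(l, b)) ∧ d(d(l, c), b ∧ c) ∨ b ∧ d(c ∧ c ∧ l ∧ l, d(l, b)) ∧ d(d(l, c), b ∧ c) ∨ d(c ∧ c ∧ l ∧ l, d(l, b)) ∧ d(d(l, c), b ∧ c) ∧ h(l) ∨ d(c ∧ c ∧ l ∧ l, d(l, b)) ∧ d(d(l, c), b ∧ c) ∧ l ∨ d(h(b), h(l)) ∧ g(h(l), h(c), b ∧ l) vs b ∧ b ∧ c ∧ d(c ∧ c ∧ l ∧ l, d(l, b)) ∧ d(d(l, c), b ∧ c) ∨ b ∧ d(c ∧ c ∧ l ∧ l, d(l, b)) ∧ d(d(l, c), b ∧ c) ∨ b ∧ d(d(l, b), c ∧ c ∧ l ∧ l) ∧ d(d(l, c), b ∧ c) ∨ d(c ∧ c ∧ l ∧ l, d(l, b)) ∧ d(d(l, c), b ∧ c) ∧ h(l) ∨ d(c ∧ c ∧ l ∧ l, d(l, b)) ∧ d(d(l, c), b ∧ c) ∧ l ∨ d(h(b), h(l)) ∧ g(h(l), h(c), b ∧ l)

Derivation:
Left:  d(h(b), h(l)) ∧ g(h(l), h(c), l ∧ b) ∨ (b ∧ d(d(l, c), b ∧ c)) ∧ d(c ∧ l ∧ (l ∧ c), d(l, b)) ∨ d(((l ∧ c) ∧ l) ∧ c, d(l, b)) ∧ ((b ∧ (b ∧ d(d(l, c), c ∧ b))) ∧ c ∨ h(l) ∧ d(d(l, c), b ∧ c)) ∨ d(d(l, c), c ∧ b) ∧ b ∧ d(l ∧ c ∧ (l ∧ c), d(l, b)) ∨ l ∧ (d(c ∧ l ∧ (l ∧ c), d(l, b)) ∧ d(d(l, c), b ∧ c))
  Expand:  d(h(b), h(l)) ∧ g(h(l), h(c), b ∧ l) ∨ b ∧ d(c ∧ c ∧ l ∧ l, d(l, b)) ∧ d(d(l, c), b ∧ c) ∨ b ∧ b ∧ c ∧ d(c ∧ c ∧ l ∧ l, d(l, b)) ∧ d(d(l, c), b ∧ c) ∨ d(c ∧ c ∧ l ∧ l, d(l, b)) ∧ d(d(l, c), b ∧ c) ∧ h(l) ∨ b ∧ d(c ∧ c ∧ l ∧ l, d(l, b)) ∧ d(d(l, c), b ∧ c) ∨ d(c ∧ c ∧ l ∧ l, d(l, b)) ∧ d(d(l, c), b ∧ c) ∧ l
  Order the arguments:  b ∧ b ∧ c ∧ d(c ∧ c ∧ l ∧ l, d(l, b)) ∧ d(d(l, c), b ∧ c) ∨ b ∧ d(c ∧ c ∧ l ∧ l, d(l, b)) ∧ d(d(l, c), b ∧ c) ∨ b ∧ d(c ∧ c ∧ l ∧ l, d(l, b)) ∧ d(d(l, c), b ∧ c) ∨ d(c ∧ c ∧ l ∧ l, d(l, b)) ∧ d(d(l, c), b ∧ c) ∧ h(l) ∨ d(c ∧ c ∧ l ∧ l, d(l, b)) ∧ d(d(l, c), b ∧ c) ∧ l ∨ d(h(b), h(l)) ∧ g(h(l), h(c), b ∧ l)
Right:  (d(((l ∧ l) ∧ c) ∧ c, d(l, b)) ∧ (b ∧ d(d(l, c), c ∧ b))) ∧ (b ∧ c) ∨ (h(l) ∧ d(d(l, c), c ∧ b) ∧ d((c ∧ (c ∧ l)) ∧ l, d(l, b)) ∨ d(c ∧ c ∧ l ∧ l, d(l, b)) ∧ (l ∧ d(d(l, c), b ∧ c))) ∨ d(h(b), h(l)) ∧ g(h(l), h(c), l ∧ b) ∨ b ∧ d(d(l, b), (c ∧ l) ∧ l ∧ c) ∧ d(d(l, c), c ∧ b) ∨ (d(c ∧ ((l ∧ l) ∧ c), d(l, b)) ∧ b) ∧ d(d(l, c), b ∧ c)
  Merge nested applications:  b ∧ b ∧ c ∧ d(c ∧ c ∧ l ∧ l, d(l, b)) ∧ d(d(l, c), b ∧ c) ∨ d(c ∧ c ∧ l ∧ l, d(l, b)) ∧ d(d(l, c), b ∧ c) ∧ h(l) ∨ d(c ∧ c ∧ l ∧ l, d(l, b)) ∧ d(d(l, c), b ∧ c) ∧ l ∨ d(h(b), h(l)) ∧ g(h(l), h(c), b ∧ l) ∨ b ∧ d(d(l, b), c ∧ c ∧ l ∧ l) ∧ d(d(l, c), b ∧ c) ∨ b ∧ d(c ∧ c ∧ l ∧ l, d(l, b)) ∧ d(d(l, c), b ∧ c)
  Sort:  b ∧ b ∧ c ∧ d(c ∧ c ∧ l ∧ l, d(l, b)) ∧ d(d(l, c), b ∧ c) ∨ b ∧ d(c ∧ c ∧ l ∧ l, d(l, b)) ∧ d(d(l, c), b ∧ c) ∨ b ∧ d(d(l, b), c ∧ c ∧ l ∧ l) ∧ d(d(l, c), b ∧ c) ∨ d(c ∧ c ∧ l ∧ l, d(l, b)) ∧ d(d(l, c), b ∧ c) ∧ h(l) ∨ d(c ∧ c ∧ l ∧ l, d(l, b)) ∧ d(d(l, c), b ∧ c) ∧ l ∨ d(h(b), h(l)) ∧ g(h(l), h(c), b ∧ l)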